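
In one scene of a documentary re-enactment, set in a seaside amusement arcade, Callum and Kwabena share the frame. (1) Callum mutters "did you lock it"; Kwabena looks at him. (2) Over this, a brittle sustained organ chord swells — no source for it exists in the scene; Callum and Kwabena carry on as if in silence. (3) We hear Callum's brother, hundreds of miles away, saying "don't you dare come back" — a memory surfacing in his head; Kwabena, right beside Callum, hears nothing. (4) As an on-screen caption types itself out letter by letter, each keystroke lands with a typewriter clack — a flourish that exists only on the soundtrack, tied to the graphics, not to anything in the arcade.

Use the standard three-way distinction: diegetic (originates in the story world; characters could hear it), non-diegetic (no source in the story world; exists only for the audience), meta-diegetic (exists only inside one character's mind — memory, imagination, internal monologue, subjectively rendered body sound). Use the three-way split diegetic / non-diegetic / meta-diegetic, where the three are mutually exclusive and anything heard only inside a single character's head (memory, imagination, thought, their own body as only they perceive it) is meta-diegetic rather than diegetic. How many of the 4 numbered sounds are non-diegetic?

(1) spoken by a character present in the story world → diegetic.
(2) is non-diegetic: score with no on-screen or off-screen source; it exists for the audience alone.
(3) it's Callum's recollection rendered as sound; the other character can't hear it → meta-diegetic.
Sound (4): sound married to a title/caption — outside the diegesis by definition, so non-diegetic.
Non-diegetic: (2), (4) — that's 2.

2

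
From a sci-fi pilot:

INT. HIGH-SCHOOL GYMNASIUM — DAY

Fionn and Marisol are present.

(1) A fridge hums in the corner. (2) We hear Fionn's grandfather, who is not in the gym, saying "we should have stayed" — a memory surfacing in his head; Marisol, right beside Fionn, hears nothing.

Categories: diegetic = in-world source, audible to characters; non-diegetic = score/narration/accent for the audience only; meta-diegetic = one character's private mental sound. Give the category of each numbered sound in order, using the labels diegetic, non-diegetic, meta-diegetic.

diegetic, meta-diegetic

(1) is diegetic: it's the actual ambient sound of the location.
Sound (2): it's Fionn's recollection rendered as sound; the other character can't hear it, so meta-diegetic.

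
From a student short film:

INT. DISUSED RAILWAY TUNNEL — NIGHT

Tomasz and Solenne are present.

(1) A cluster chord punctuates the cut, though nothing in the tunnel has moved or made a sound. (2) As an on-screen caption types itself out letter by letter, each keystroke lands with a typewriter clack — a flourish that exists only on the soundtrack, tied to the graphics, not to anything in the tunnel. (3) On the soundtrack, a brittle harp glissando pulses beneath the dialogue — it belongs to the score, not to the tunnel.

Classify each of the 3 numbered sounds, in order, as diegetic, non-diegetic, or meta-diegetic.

non-diegetic, non-diegetic, non-diegetic

(1) it's a sound-design accent with no in-world source; no one in the scene can hear it → non-diegetic.
(2) is non-diegetic: sound married to a title/caption — outside the diegesis by definition.
(3) score with no on-screen or off-screen source; it exists for the audience alone → non-diegetic.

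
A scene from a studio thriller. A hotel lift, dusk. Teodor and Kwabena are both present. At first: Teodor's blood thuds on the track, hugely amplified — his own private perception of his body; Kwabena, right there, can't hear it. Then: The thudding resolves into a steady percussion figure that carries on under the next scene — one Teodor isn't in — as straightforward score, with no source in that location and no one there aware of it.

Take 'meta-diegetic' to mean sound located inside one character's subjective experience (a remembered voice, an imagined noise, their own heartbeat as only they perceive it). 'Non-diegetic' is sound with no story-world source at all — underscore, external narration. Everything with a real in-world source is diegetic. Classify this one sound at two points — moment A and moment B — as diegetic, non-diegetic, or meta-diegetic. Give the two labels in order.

meta-diegetic, non-diegetic

Moment A: it's Teodor's subjective body sound, inaudible to Kwabena → meta-diegetic.
Moment B: detached from Teodor and playing as sourceless score over a scene he isn't in — for the audience only → non-diegetic.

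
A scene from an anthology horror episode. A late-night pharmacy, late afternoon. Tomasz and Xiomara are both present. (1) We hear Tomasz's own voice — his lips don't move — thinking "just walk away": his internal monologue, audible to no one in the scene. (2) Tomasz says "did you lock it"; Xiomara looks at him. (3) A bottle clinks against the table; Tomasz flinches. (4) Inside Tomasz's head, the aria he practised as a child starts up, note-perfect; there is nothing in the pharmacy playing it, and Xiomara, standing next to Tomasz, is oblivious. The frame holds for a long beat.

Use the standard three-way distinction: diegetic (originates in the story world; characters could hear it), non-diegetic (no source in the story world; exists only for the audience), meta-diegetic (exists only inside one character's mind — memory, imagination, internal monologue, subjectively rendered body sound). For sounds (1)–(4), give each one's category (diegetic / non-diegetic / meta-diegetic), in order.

Sound (1): it's Tomasz's unspoken thought, heard only by the audience via his subjectivity, so meta-diegetic.
Sound (2): Tomasz is a character speaking aloud in the scene, so diegetic.
(3) the sound comes from a bottle physically present in the location → diegetic.
(4) is meta-diegetic: it lives in Tomasz's subjectivity, not in the pharmacy.

meta-diegetic, diegetic, diegetic, meta-diegetic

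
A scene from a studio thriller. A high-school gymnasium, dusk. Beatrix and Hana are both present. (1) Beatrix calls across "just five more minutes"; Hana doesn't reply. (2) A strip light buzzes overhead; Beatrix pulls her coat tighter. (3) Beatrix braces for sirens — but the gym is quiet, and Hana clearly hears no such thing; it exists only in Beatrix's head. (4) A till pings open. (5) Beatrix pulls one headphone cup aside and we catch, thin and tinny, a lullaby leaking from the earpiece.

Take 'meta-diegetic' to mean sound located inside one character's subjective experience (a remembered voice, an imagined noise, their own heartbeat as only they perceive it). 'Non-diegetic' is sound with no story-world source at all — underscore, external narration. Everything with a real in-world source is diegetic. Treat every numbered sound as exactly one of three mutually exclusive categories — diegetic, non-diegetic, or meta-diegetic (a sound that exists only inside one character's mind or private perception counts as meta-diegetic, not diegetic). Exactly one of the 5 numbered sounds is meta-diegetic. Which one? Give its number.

(1) is diegetic: on-screen dialogue — Beatrix speaks and Hana is there to hear.
(2) is diegetic: ambient/room sound belonging to the story's physical space.
(3) is meta-diegetic: the sound is imagined by Beatrix; nothing in the story world is producing it and Hana can't hear it.
(4) the sound comes from a till physically present in the location → diegetic.
(5) is diegetic: the headphones are an on-screen source.
Only (3) is meta-diegetic.

3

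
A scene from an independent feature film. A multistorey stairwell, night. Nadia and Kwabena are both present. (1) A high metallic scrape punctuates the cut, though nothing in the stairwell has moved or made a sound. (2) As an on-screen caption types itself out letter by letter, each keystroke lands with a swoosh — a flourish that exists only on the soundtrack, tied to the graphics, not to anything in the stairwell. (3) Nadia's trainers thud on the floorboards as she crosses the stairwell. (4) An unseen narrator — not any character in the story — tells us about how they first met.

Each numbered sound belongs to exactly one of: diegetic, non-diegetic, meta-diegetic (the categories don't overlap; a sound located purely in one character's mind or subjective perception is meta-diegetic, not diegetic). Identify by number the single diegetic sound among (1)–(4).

Sound (1): nothing in the scene produces it; it's an accent added for the audience, so non-diegetic.
(2) it accompanies on-screen graphics, not anything inside the story world → non-diegetic.
Sound (3): Nadia's footsteps are produced in the story world, so diegetic.
(4) external voice-over — not a character, not heard by anyone in the scene → non-diegetic.
Only (3) is diegetic.

3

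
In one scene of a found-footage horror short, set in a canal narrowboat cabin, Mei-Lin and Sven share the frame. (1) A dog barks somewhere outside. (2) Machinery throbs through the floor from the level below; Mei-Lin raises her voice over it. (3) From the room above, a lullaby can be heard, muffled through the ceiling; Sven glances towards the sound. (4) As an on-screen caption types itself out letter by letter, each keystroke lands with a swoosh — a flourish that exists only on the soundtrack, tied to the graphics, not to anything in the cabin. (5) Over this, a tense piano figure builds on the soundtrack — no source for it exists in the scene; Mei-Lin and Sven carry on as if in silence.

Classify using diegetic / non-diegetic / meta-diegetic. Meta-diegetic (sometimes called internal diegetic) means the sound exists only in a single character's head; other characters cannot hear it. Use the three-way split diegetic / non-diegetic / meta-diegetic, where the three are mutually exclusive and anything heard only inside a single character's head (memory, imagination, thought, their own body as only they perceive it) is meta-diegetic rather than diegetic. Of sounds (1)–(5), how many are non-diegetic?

Sound (1): the sound comes from a dog physically present in the location, so diegetic.
(2) ambient/room sound belonging to the story's physical space → diegetic.
(3) is diegetic: the music has an off-screen but real-world source and a character hears it.
(4) sound married to a title/caption — outside the diegesis by definition → non-diegetic.
(5) nothing in the cabin produces it and the characters don't hear it — pure soundtrack → non-diegetic.
So 2 of the 5 are non-diegetic: (4), (5).

2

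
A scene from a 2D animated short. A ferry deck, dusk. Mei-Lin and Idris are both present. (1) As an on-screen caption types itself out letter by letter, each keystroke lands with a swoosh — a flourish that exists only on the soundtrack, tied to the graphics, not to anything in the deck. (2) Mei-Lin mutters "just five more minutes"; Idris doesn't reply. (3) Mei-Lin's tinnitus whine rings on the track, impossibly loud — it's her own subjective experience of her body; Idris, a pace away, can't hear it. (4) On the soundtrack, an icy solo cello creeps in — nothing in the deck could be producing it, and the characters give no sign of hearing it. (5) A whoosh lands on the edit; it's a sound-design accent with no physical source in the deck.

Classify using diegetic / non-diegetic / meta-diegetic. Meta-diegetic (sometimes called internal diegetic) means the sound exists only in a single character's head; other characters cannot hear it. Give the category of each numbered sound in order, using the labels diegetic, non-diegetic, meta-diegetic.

(1) is non-diegetic: the caption isn't part of the story world, so neither is the sound tied to it.
(2) is diegetic: spoken by a character present in the story world.
Sound (3): a subjective body sound — Mei-Lin's private perception, inaudible to Idris, so meta-diegetic.
Sound (4): nothing in the deck produces it and the characters don't hear it — pure soundtrack, so non-diegetic.
(5) nothing in the scene produces it; it's an accent added for the audience → non-diegetic.

non-diegetic, diegetic, meta-diegetic, non-diegetic, non-diegetic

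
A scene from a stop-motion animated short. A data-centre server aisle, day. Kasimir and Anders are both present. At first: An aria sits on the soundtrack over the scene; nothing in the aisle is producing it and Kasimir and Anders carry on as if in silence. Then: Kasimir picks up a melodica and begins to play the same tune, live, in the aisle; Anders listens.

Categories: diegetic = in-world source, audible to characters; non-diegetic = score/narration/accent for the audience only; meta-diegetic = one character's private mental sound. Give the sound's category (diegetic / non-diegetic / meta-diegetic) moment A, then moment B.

non-diegetic, diegetic

Moment A: no in-world source exists and no character can hear it — underscore → non-diegetic.
Moment B: a melodica is now a real source in the story world and the characters hear it → diegetic.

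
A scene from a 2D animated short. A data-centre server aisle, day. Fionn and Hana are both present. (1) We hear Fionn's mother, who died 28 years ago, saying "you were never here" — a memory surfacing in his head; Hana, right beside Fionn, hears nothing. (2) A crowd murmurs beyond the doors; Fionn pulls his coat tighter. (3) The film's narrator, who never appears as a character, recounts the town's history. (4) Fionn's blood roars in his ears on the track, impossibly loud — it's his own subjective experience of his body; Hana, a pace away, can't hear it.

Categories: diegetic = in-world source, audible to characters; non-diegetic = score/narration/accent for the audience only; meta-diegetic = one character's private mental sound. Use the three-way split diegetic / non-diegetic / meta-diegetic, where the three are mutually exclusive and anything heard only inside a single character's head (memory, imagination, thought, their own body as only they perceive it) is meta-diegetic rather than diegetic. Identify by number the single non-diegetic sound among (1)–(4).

3

(1) the voice is a memory playing only inside Fionn's mind; Hana can't hear it → meta-diegetic.
(2) is diegetic: it's the actual ambient sound of the location.
(3) is non-diegetic: external voice-over — not a character, not heard by anyone in the scene.
Sound (4): it's Fionn's internal bodily sensation rendered as sound; only Fionn 'hears' it, so meta-diegetic.
Only (3) is non-diegetic.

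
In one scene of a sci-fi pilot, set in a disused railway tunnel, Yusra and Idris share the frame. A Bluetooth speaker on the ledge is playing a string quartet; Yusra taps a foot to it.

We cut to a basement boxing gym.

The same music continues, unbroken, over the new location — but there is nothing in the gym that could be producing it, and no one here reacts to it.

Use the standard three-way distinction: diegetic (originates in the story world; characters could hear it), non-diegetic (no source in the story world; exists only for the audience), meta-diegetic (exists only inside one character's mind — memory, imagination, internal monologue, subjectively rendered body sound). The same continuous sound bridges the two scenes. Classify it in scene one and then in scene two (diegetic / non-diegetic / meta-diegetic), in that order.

Scene one: a Bluetooth speaker is an on-screen source and Yusra reacts to it → diegetic.
Scene two: there is no source in the gym and no one hears it — it's now underscore → non-diegetic.

diegetic, non-diegetic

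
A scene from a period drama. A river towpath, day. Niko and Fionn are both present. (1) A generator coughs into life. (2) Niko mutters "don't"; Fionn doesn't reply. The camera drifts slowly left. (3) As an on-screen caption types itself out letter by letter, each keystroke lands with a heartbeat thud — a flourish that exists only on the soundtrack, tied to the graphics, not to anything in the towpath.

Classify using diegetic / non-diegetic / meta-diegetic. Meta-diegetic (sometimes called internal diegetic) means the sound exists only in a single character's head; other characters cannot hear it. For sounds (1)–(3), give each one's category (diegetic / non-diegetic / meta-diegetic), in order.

(1) is diegetic: an in-world source (a generator); characters could hear it.
(2) on-screen dialogue — Niko speaks and Fionn is there to hear → diegetic.
(3) sound married to a title/caption — outside the diegesis by definition → non-diegetic.

diegetic, diegetic, non-diegetic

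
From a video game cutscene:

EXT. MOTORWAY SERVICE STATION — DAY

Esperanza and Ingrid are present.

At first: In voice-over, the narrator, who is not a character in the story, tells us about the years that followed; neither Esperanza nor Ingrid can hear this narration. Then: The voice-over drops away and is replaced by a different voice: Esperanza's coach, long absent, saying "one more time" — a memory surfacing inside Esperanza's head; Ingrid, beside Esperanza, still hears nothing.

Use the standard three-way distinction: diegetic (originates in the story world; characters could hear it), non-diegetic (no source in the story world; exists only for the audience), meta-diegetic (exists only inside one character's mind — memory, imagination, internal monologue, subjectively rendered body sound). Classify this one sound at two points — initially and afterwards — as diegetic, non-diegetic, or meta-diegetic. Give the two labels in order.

non-diegetic, meta-diegetic

Initially: the external narrator addresses only the audience — outside the story world → non-diegetic.
Afterwards: the replacement voice is a memory inside Esperanza's mind specifically → meta-diegetic.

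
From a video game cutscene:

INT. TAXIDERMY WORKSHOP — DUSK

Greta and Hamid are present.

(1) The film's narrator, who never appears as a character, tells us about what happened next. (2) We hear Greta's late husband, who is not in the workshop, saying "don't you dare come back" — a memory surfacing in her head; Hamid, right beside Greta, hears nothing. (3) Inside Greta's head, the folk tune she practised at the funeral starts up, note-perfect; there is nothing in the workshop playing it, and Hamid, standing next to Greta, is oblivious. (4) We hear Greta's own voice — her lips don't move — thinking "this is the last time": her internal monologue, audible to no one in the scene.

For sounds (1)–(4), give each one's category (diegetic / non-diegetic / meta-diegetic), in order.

Sound (1): commentary laid over the scene from outside the fiction, so non-diegetic.
(2) is meta-diegetic: it's Greta's recollection rendered as sound; the other character can't hear it.
(3) it lives in Greta's subjectivity, not in the workshop → meta-diegetic.
(4) is meta-diegetic: it's Greta's unspoken thought, heard only by the audience via her subjectivity.

non-diegetic, meta-diegetic, meta-diegetic, meta-diegetic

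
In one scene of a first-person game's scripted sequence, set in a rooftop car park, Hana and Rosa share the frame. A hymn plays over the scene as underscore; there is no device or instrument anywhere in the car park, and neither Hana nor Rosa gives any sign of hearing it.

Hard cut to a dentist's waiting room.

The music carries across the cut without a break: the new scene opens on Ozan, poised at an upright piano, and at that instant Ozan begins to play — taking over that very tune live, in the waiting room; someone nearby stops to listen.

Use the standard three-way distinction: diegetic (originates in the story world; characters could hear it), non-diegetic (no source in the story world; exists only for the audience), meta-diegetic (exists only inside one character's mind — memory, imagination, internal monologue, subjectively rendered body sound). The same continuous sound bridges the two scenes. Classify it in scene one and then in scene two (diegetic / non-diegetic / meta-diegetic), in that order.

non-diegetic, diegetic

Scene one: there's no in-world source anywhere and no character hears it — underscore for the audience only → non-diegetic.
Scene two: from the moment Ozan starts playing, the tune is being performed on an upright piano inside the story world and another character hears it → diegetic.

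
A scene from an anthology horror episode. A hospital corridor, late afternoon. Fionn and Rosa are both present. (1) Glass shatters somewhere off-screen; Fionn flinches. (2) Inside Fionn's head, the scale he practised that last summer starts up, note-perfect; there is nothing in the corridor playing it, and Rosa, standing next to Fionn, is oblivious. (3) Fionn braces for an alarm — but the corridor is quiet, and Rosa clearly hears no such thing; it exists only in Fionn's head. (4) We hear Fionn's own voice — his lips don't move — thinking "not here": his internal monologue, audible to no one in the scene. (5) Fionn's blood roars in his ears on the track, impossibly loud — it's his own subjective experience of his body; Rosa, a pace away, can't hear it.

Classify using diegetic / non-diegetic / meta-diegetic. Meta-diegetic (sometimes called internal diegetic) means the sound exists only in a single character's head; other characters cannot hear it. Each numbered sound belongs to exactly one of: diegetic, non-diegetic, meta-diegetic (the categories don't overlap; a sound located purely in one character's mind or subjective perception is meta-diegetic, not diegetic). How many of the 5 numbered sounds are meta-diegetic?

4

Sound (1): the sound comes from glass physically present in the location, so diegetic.
Sound (2): the music is a memory playing inside Fionn's mind alone; no real-world source, Rosa can't hear it, so meta-diegetic.
Sound (3): subjective to Fionn: the corridor is silent and Rosa hears nothing, so meta-diegetic.
(4) Fionn's thought-voice: a private mental sound no other character can hear → meta-diegetic.
(5) is meta-diegetic: it's Fionn's internal bodily sensation rendered as sound; only Fionn 'hears' it.
Meta-diegetic: (2), (3), (4), (5) — that's 4.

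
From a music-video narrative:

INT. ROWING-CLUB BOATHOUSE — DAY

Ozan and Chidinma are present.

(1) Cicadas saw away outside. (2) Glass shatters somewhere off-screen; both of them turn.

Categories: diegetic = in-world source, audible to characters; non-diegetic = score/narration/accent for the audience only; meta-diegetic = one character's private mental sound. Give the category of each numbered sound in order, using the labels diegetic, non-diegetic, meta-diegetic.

(1) is diegetic: ambient/room sound belonging to the story's physical space.
(2) is diegetic: the sound comes from glass physically present in the location.

diegetic, diegetic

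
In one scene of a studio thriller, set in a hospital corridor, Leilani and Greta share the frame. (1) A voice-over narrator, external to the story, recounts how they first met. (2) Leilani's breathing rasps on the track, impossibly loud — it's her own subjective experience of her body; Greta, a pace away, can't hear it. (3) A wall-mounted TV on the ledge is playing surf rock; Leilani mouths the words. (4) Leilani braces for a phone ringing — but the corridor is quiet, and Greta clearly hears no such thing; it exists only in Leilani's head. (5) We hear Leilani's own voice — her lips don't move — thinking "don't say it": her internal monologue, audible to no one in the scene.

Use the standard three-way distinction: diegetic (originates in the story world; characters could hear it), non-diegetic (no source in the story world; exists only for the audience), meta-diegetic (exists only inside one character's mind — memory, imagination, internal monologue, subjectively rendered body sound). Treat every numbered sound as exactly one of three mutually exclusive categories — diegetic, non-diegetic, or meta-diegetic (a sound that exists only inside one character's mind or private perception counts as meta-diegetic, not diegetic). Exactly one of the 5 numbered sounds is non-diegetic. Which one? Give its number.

1

Sound (1): external voice-over — not a character, not heard by anyone in the scene, so non-diegetic.
(2) point-of-audition from inside Leilani's body; not a sound in the room → meta-diegetic.
Sound (3): source music from a wall-mounted TV, which exists in the story world, so diegetic.
(4) Leilani alone 'hears' it — an imagined sound, not present in the space → meta-diegetic.
(5) it's Leilani's unspoken thought, heard only by the audience via her subjectivity → meta-diegetic.
Only (1) is non-diegetic.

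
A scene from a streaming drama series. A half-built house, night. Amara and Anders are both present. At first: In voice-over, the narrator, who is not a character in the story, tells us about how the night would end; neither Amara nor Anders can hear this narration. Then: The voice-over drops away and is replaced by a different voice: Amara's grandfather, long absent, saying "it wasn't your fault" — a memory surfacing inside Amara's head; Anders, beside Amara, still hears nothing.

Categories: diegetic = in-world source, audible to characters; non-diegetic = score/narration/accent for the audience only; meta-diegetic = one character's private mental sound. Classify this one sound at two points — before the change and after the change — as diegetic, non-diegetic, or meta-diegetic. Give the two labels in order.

non-diegetic, meta-diegetic

Before the change: the external narrator addresses only the audience — outside the story world → non-diegetic.
After the change: the replacement voice is a memory inside Amara's mind specifically → meta-diegetic.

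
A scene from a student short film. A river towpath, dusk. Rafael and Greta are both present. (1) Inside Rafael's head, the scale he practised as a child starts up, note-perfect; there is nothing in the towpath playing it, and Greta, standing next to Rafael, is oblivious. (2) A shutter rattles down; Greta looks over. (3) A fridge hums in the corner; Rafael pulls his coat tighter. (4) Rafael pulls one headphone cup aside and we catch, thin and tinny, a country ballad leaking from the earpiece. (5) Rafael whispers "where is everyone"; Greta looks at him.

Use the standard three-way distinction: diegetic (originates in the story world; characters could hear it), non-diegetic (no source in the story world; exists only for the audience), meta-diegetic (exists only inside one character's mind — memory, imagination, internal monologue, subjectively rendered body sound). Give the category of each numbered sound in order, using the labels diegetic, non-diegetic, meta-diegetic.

meta-diegetic, diegetic, diegetic, diegetic, diegetic

(1) remembered music, private to Rafael — Greta is oblivious because it isn't in the room → meta-diegetic.
(2) the sound comes from a shutter physically present in the location → diegetic.
(3) a fridge is part of the location's real environment → diegetic.
(4) the headphones are an on-screen source → diegetic.
(5) is diegetic: Rafael is a character speaking aloud in the scene.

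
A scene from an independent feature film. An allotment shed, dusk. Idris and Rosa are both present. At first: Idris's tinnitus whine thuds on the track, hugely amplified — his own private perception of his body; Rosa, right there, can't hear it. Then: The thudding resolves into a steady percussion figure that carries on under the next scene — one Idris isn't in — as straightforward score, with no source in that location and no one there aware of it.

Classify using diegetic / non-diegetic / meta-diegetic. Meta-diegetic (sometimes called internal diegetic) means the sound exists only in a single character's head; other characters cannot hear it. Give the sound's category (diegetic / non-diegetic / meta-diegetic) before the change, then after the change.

meta-diegetic, non-diegetic

Before the change: it's Idris's subjective body sound, inaudible to Rosa → meta-diegetic.
After the change: detached from Idris and playing as sourceless score over a scene he isn't in — for the audience only → non-diegetic.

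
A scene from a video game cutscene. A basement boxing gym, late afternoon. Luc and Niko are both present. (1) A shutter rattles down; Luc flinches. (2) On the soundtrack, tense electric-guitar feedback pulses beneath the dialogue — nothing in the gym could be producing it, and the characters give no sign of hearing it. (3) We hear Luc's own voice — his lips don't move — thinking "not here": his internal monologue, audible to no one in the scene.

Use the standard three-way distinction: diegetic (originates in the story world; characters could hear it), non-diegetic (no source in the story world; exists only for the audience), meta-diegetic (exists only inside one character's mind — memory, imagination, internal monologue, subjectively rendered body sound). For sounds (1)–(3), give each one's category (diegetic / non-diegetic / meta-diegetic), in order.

Sound (1): the sound comes from a shutter physically present in the location, so diegetic.
Sound (2): score with no on-screen or off-screen source; it exists for the audience alone, so non-diegetic.
Sound (3): it's Luc's unspoken thought, heard only by the audience via his subjectivity, so meta-diegetic.

diegetic, non-diegetic, meta-diegetic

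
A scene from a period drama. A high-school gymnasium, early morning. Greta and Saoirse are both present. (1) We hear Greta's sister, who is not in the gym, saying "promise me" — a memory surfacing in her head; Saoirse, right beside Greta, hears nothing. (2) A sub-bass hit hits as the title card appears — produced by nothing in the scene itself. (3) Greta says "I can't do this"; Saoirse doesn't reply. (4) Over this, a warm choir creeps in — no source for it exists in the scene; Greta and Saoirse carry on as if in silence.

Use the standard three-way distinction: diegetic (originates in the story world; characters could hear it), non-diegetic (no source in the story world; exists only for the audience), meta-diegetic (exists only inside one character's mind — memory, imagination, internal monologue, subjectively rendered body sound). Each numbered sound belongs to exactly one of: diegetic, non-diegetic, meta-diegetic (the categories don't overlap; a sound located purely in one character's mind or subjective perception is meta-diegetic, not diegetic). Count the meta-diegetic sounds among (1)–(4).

(1) is meta-diegetic: it's Greta's recollection rendered as sound; the other character can't hear it.
Sound (2): it's a sound-design accent with no in-world source; no one in the scene can hear it, so non-diegetic.
Sound (3): spoken by a character present in the story world, so diegetic.
(4) nothing in the gym produces it and the characters don't hear it — pure soundtrack → non-diegetic.
So 1 of the 4 is meta-diegetic: (1).

1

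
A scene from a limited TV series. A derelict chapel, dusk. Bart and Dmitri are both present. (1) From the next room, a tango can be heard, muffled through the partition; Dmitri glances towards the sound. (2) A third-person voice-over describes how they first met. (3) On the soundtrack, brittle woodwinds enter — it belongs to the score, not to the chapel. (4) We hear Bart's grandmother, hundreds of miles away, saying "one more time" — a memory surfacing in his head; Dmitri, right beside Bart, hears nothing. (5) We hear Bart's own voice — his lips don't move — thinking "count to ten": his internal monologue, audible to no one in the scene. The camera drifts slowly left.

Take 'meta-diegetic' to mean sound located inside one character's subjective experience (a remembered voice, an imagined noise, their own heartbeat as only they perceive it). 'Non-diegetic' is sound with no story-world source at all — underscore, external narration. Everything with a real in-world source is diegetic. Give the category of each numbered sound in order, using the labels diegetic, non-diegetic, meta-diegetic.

diegetic, non-diegetic, non-diegetic, meta-diegetic, meta-diegetic

(1) is diegetic: it's coming from the next room — a location within the story world — and Dmitri reacts.
(2) commentary laid over the scene from outside the fiction → non-diegetic.
(3) it has no source in the story world and no character can hear it — it's underscore → non-diegetic.
(4) it's Bart's recollection rendered as sound; the other character can't hear it → meta-diegetic.
(5) internal monologue — inside Bart's mind, not spoken into the scene → meta-diegetic.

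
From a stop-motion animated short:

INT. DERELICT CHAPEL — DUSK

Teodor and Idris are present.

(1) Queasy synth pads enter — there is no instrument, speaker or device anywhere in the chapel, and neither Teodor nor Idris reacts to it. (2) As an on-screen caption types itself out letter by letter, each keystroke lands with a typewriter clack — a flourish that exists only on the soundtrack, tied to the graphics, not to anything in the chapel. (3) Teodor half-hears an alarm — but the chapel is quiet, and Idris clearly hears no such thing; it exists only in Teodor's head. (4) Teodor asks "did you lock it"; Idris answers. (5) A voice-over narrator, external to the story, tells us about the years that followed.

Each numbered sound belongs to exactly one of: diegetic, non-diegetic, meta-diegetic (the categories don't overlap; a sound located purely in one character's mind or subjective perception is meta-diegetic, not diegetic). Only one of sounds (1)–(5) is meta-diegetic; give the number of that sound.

3

(1) is non-diegetic: nothing in the chapel produces it and the characters don't hear it — pure soundtrack.
(2) sound married to a title/caption — outside the diegesis by definition → non-diegetic.
(3) Teodor alone 'hears' it — an imagined sound, not present in the space → meta-diegetic.
Sound (4): Teodor is a character speaking aloud in the scene, so diegetic.
(5) external voice-over — not a character, not heard by anyone in the scene → non-diegetic.
Only (3) is meta-diegetic.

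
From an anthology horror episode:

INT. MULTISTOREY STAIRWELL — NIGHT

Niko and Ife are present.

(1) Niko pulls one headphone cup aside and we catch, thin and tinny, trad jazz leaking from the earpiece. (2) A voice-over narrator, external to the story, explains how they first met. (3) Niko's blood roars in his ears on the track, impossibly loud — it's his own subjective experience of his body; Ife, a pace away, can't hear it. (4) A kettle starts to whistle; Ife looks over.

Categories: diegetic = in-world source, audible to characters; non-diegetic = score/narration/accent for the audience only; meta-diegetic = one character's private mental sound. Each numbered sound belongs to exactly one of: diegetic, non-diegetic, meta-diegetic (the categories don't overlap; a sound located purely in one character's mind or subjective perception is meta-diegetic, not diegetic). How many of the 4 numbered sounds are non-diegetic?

1

(1) is diegetic: the earpiece is a real device on Niko's head — source music.
Sound (2): the narrator exists outside the story world, addressing only the audience, so non-diegetic.
Sound (3): it's Niko's internal bodily sensation rendered as sound; only Niko 'hears' it, so meta-diegetic.
(4) the sound comes from a kettle physically present in the location → diegetic.
Non-diegetic: (2) — that's 1.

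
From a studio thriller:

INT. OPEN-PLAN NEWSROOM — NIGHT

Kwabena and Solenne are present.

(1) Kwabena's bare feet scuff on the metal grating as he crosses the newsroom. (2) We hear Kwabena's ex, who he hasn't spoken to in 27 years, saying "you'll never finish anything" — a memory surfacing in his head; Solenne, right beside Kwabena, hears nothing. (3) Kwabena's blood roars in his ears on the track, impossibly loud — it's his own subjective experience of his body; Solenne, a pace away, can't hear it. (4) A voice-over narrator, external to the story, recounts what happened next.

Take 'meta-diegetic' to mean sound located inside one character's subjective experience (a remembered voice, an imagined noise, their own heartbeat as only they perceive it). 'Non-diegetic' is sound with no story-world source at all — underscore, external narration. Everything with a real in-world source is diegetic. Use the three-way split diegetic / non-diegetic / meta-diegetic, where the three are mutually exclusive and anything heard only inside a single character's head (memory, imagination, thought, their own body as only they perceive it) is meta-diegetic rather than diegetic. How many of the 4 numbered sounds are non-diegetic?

(1) is diegetic: Kwabena's footsteps are produced in the story world.
(2) a remembered line, private to Kwabena — not present in the room, not audible to Solenne → meta-diegetic.
Sound (3): it's Kwabena's internal bodily sensation rendered as sound; only Kwabena 'hears' it, so meta-diegetic.
(4) is non-diegetic: the narrator exists outside the story world, addressing only the audience.
Non-diegetic: (4) — that's 1.

1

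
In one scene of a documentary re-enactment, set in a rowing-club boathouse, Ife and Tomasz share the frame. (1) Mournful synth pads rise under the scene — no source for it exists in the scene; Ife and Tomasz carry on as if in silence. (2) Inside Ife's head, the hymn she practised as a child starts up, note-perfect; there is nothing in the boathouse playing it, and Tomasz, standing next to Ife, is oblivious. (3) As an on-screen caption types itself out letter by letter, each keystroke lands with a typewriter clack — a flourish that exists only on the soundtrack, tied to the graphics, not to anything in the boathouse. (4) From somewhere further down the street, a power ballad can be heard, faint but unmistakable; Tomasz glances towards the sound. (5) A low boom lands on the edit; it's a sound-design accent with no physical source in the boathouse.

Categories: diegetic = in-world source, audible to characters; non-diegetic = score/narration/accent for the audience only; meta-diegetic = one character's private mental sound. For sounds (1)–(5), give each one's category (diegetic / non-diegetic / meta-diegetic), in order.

non-diegetic, meta-diegetic, non-diegetic, diegetic, non-diegetic

(1) score with no on-screen or off-screen source; it exists for the audience alone → non-diegetic.
(2) it lives in Ife's subjectivity, not in the boathouse → meta-diegetic.
(3) it accompanies on-screen graphics, not anything inside the story world → non-diegetic.
(4) off-screen diegetic: the source is out of frame but still in the story's space → diegetic.
(5) is non-diegetic: nothing in the scene produces it; it's an accent added for the audience.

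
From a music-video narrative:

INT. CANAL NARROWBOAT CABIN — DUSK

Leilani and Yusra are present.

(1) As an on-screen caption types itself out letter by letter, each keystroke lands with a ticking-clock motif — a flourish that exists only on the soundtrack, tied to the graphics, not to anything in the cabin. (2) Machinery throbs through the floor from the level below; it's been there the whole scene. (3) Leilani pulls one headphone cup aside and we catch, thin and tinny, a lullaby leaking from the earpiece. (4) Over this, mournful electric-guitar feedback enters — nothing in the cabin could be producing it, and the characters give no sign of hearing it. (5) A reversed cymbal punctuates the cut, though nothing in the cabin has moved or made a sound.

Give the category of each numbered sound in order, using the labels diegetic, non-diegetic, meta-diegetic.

non-diegetic, diegetic, diegetic, non-diegetic, non-diegetic

(1) sound married to a title/caption — outside the diegesis by definition → non-diegetic.
Sound (2): it's the actual ambient sound of the location, so diegetic.
(3) it's leaking from a physical pair of headphones in the scene → diegetic.
(4) is non-diegetic: score with no on-screen or off-screen source; it exists for the audience alone.
(5) nothing in the scene produces it; it's an accent added for the audience → non-diegetic.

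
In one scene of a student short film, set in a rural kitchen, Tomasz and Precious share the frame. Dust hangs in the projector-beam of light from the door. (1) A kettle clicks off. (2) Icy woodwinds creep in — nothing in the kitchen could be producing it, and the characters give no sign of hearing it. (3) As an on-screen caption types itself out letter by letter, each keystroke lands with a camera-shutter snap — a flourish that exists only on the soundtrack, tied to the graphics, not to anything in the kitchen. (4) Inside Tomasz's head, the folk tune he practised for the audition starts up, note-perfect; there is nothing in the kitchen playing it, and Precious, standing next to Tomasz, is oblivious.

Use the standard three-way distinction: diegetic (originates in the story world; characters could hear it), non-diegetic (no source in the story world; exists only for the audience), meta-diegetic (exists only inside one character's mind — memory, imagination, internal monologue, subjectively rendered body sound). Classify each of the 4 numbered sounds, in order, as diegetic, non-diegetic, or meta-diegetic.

Sound (1): a kettle is a real object/event in the scene's world, so diegetic.
Sound (2): it has no source in the story world and no character can hear it — it's underscore, so non-diegetic.
(3) the caption isn't part of the story world, so neither is the sound tied to it → non-diegetic.
(4) the music is a memory playing inside Tomasz's mind alone; no real-world source, Precious can't hear it → meta-diegetic.

diegetic, non-diegetic, non-diegetic, meta-diegetic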